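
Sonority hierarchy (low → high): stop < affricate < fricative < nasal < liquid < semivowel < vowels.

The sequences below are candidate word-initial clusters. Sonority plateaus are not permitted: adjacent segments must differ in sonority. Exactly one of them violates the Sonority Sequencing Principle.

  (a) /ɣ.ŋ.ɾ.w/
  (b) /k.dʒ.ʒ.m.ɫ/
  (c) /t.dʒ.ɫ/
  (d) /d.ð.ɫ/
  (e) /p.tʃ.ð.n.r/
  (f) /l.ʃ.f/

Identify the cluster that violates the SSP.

f

(a) /ɣ.ŋ.ɾ.w/: profile 3-4-5-6 — obeys.
(b) /k.dʒ.ʒ.m.ɫ/: profile 1-2-3-4-5 — obeys.
(c) /t.dʒ.ɫ/: profile 1-2-5 — obeys.
(d) /d.ð.ɫ/: profile 1-3-5 — obeys.
(e) /p.tʃ.ð.n.r/: profile 1-2-3-4-5 — obeys.
(f) /l.ʃ.f/: profile 5-3-3 — violates.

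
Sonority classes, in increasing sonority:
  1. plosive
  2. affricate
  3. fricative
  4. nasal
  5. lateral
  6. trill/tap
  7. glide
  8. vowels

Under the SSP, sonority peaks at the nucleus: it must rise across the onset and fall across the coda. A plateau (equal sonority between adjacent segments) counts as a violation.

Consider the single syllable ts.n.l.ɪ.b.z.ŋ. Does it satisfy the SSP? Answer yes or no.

Onset: /ts/ is an affricate (sonority 2), /n/ is a nasal (sonority 4), /l/ is a lateral (sonority 5); then the nucleus /ɪ/ (sonority 8).
Onset profile 2-4-5-8 — rises to the nucleus.
Coda: /b/ is a plosive (sonority 1), /z/ is a fricative (sonority 3), /ŋ/ is a nasal (sonority 4).
Coda profile 8-1-3-4 — does not strictly fall throughout.

no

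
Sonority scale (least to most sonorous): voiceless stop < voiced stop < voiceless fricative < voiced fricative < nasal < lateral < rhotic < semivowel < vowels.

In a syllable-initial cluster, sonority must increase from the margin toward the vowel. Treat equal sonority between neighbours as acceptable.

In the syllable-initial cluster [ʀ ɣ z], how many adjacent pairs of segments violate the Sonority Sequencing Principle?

1

/ʀ/: rhotic = 7.
/ɣ/: voiced fricative = 4.
/z/: voiced fricative = 4.
/ʀ/→/ɣ/: 7→4 (does not rise) — violation.
/ɣ/→/z/: 4→4 (plateau, allowed) — ok.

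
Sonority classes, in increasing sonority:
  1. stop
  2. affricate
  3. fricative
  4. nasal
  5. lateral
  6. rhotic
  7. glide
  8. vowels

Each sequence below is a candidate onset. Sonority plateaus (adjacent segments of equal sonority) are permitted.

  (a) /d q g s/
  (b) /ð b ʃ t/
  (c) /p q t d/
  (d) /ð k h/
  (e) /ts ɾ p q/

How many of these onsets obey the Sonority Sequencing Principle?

2

(a) 1-1-1-3 → obeys
(b) 3-1-3-1 → violates
(c) 1-1-1-1 → obeys
(d) 3-1-3 → violates
(e) 2-6-1-1 → violates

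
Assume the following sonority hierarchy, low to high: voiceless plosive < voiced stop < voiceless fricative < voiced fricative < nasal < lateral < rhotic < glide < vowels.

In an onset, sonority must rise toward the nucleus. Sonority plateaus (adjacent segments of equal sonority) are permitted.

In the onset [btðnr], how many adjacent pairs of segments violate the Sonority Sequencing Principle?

1

/b/ — voiced stop, sonority 2.
/t/ — voiceless plosive, sonority 1.
/ð/ — voiced fricative, sonority 4.
/n/ — nasal, sonority 5.
/r/ — rhotic, sonority 7.
/b/→/t/: 2→1 (does not rise) — violation.
/t/→/ð/: 1→4 (rises) — ok.
/ð/→/n/: 4→5 (rises) — ok.
/n/→/r/: 5→7 (rises) — ok.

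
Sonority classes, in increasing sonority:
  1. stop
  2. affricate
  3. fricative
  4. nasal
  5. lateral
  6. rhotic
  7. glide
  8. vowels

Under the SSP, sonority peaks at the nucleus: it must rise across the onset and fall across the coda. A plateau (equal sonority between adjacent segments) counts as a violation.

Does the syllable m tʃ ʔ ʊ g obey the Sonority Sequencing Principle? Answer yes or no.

no

Onset: /m/ is a nasal (sonority 4), /tʃ/ is an affricate (sonority 2), /ʔ/ is a stop (sonority 1); then the nucleus /ʊ/ (sonority 8).
Onset profile 4-2-1-8 — does not strictly rise throughout.
Coda: /g/ is a stop (sonority 1).
Coda profile 8-1 — falls from the nucleus.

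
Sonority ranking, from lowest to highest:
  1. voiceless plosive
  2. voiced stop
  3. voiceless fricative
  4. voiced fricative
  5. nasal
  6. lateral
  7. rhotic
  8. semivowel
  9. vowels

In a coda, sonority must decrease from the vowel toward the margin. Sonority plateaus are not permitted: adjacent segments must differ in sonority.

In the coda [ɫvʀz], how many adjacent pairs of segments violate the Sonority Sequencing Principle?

/ɫ/ is a lateral (sonority 6).
/v/ is a voiced fricative (sonority 4).
/ʀ/ is a rhotic (sonority 7).
/z/ is a voiced fricative (sonority 4).
/ɫ/→/v/: 6→4 (falls) — ok.
/v/→/ʀ/: 4→7 (does not fall) — violation.
/ʀ/→/z/: 7→4 (falls) — ok.

1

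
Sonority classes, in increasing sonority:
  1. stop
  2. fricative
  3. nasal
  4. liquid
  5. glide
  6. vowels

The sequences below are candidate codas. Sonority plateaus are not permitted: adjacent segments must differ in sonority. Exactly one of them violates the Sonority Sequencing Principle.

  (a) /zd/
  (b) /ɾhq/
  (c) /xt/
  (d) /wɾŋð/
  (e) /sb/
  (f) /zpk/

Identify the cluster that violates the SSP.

(a) /zd/: profile 2-1 — obeys.
(b) /ɾhq/: profile 4-2-1 — obeys.
(c) /xt/: profile 2-1 — obeys.
(d) /wɾŋð/: profile 5-4-3-2 — obeys.
(e) /sb/: profile 2-1 — obeys.
(f) /zpk/: profile 2-1-1 — violates.

f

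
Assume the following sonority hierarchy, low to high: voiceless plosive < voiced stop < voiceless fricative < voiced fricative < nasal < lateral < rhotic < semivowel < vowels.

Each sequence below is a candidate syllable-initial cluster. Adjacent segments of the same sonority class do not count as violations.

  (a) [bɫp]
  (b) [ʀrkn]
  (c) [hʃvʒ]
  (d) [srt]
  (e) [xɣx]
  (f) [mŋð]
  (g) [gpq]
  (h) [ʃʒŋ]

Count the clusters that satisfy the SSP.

2

(a) sonority 2-6-1: ill-formed.
(b) sonority 7-7-1-5: ill-formed.
(c) sonority 3-3-4-4: well-formed.
(d) sonority 3-7-1: ill-formed.
(e) sonority 3-4-3: ill-formed.
(f) sonority 5-5-4: ill-formed.
(g) sonority 2-1-1: ill-formed.
(h) sonority 3-4-5: well-formed.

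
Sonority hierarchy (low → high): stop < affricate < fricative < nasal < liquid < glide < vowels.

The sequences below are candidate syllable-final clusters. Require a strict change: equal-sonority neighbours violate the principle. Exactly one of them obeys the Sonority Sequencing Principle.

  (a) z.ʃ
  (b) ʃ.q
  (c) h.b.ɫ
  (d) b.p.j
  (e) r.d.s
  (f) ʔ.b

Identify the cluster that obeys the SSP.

b

(a) sonority 3-3: ill-formed.
(b) sonority 3-1: well-formed.
(c) sonority 3-1-5: ill-formed.
(d) sonority 1-1-6: ill-formed.
(e) sonority 5-1-3: ill-formed.
(f) sonority 1-1: ill-formed.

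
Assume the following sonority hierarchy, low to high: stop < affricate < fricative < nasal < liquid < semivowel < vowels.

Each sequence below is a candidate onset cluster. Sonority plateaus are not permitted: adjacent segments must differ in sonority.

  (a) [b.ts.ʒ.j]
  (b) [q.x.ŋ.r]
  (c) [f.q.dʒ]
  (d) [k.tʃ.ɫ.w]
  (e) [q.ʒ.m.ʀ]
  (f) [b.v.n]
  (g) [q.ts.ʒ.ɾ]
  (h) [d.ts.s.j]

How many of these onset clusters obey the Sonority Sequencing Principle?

(a) 1-2-3-6 → obeys
(b) 1-3-4-5 → obeys
(c) 3-1-2 → violates
(d) 1-2-5-6 → obeys
(e) 1-3-4-5 → obeys
(f) 1-3-4 → obeys
(g) 1-2-3-5 → obeys
(h) 1-2-3-6 → obeys

7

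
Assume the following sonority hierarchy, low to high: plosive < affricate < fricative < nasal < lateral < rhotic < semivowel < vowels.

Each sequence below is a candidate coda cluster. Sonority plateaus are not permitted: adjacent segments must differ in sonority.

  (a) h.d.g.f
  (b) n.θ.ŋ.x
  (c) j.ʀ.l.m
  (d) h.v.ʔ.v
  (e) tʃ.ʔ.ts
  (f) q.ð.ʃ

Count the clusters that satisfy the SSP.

(a) sonority 3-1-1-3: ill-formed.
(b) sonority 4-3-4-3: ill-formed.
(c) sonority 7-6-5-4: well-formed.
(d) sonority 3-3-1-3: ill-formed.
(e) sonority 2-1-2: ill-formed.
(f) sonority 1-3-3: ill-formed.

1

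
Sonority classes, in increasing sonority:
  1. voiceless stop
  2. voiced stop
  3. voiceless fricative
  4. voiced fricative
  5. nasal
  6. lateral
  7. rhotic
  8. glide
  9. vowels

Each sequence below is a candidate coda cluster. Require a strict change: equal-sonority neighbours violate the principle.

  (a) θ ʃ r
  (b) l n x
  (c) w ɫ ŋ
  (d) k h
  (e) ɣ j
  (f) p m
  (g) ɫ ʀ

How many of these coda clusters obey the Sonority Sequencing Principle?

2

(a) 3-3-7 → violates
(b) 6-5-3 → obeys
(c) 8-6-5 → obeys
(d) 1-3 → violates
(e) 4-8 → violates
(f) 1-5 → violates
(g) 6-7 → violates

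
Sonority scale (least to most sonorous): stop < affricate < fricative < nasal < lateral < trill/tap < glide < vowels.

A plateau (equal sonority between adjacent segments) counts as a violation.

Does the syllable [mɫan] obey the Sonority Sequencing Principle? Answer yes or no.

yes

Onset: /m/ is a nasal (sonority 4), /ɫ/ is a lateral (sonority 5); then the nucleus /a/ (sonority 8).
Onset profile 4-5-8 — rises to the nucleus.
Coda: /n/ is a nasal (sonority 4).
Coda profile 8-4 — falls from the nucleus.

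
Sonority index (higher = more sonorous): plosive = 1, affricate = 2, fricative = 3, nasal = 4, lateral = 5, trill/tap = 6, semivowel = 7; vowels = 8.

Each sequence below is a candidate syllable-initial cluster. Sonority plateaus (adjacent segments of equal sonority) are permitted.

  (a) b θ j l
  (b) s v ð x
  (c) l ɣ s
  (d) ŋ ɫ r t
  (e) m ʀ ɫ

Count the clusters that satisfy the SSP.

(a) 1-3-7-5 → violates
(b) 3-3-3-3 → obeys
(c) 5-3-3 → violates
(d) 4-5-6-1 → violates
(e) 4-6-5 → violates

1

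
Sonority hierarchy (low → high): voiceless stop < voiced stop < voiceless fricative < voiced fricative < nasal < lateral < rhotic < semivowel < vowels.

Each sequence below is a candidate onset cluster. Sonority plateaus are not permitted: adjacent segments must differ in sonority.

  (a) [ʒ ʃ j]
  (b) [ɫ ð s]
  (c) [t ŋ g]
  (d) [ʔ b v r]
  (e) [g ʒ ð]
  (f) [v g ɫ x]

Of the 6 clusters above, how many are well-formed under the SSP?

(a) sonority 4-3-8: ill-formed.
(b) sonority 6-4-3: ill-formed.
(c) sonority 1-5-2: ill-formed.
(d) sonority 1-2-4-7: well-formed.
(e) sonority 2-4-4: ill-formed.
(f) sonority 4-2-6-3: ill-formed.

1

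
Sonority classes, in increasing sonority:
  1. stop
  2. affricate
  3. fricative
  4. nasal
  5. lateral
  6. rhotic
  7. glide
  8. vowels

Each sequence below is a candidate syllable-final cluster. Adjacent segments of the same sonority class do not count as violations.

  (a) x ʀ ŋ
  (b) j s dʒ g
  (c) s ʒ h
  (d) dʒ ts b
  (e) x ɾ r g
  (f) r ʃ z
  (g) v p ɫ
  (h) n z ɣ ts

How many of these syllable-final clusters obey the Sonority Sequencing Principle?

(a) x ʀ ŋ: profile 3-6-4 — violates.
(b) j s dʒ g: profile 7-3-2-1 — obeys.
(c) s ʒ h: profile 3-3-3 — obeys.
(d) dʒ ts b: profile 2-2-1 — obeys.
(e) x ɾ r g: profile 3-6-6-1 — violates.
(f) r ʃ z: profile 6-3-3 — obeys.
(g) v p ɫ: profile 3-1-5 — violates.
(h) n z ɣ ts: profile 4-3-3-2 — obeys.

5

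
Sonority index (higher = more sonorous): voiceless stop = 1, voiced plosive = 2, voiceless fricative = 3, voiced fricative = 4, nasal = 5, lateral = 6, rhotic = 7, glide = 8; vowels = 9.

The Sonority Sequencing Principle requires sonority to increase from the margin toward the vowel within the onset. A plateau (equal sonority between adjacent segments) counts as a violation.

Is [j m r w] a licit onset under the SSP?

no

/j/ — glide, sonority 8.
/m/ — nasal, sonority 5.
/r/ — rhotic, sonority 7.
/w/ — glide, sonority 8.
The profile is 8-5-7-8. Between /j/ (8) and /m/ (5) sonority does not rise, so the cluster violates the SSP.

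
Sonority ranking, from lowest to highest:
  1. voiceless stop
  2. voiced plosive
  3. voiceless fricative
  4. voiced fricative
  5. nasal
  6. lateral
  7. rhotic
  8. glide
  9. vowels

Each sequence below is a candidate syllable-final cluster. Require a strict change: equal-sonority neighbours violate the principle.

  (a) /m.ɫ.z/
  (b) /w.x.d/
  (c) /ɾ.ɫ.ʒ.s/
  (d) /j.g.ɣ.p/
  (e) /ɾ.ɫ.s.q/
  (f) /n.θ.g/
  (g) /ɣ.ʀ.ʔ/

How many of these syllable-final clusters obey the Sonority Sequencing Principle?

4

(a) 5-6-4 → violates
(b) 8-3-2 → obeys
(c) 7-6-4-3 → obeys
(d) 8-2-4-1 → violates
(e) 7-6-3-1 → obeys
(f) 5-3-2 → obeys
(g) 4-7-1 → violates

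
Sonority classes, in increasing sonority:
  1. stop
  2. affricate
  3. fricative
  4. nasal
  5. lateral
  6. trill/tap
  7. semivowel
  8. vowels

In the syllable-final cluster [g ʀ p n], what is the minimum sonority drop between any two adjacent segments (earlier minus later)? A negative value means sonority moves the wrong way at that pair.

/g/ is a stop (sonority 1).
/ʀ/ is a trill/tap (sonority 6).
/p/ is a stop (sonority 1).
/n/ is a nasal (sonority 4).
/g/→/ʀ/: change -5.
/ʀ/→/p/: change +5.
/p/→/n/: change -3.
Minimum = -5.

-5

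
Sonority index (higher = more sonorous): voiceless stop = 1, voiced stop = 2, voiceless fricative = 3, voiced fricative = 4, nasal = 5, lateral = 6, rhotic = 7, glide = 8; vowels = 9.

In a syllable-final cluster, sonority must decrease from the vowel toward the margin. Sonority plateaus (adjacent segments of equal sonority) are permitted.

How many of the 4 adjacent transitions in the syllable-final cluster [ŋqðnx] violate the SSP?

2

/ŋ/ is a nasal (sonority 5).
/q/ is a voiceless stop (sonority 1).
/ð/ is a voiced fricative (sonority 4).
/n/ is a nasal (sonority 5).
/x/ is a voiceless fricative (sonority 3).
/ŋ/→/q/: 5→1 (falls) — ok.
/q/→/ð/: 1→4 (does not fall) — violation.
/ð/→/n/: 4→5 (does not fall) — violation.
/n/→/x/: 5→3 (falls) — ok.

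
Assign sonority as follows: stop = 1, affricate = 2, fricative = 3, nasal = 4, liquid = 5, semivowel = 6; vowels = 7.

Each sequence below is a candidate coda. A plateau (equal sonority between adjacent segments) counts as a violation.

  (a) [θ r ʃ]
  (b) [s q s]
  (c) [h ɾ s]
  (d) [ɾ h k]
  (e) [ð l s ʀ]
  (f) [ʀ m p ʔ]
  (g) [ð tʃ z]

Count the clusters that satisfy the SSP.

1

(a) 3-5-3 → violates
(b) 3-1-3 → violates
(c) 3-5-3 → violates
(d) 5-3-1 → obeys
(e) 3-5-3-5 → violates
(f) 5-4-1-1 → violates
(g) 3-2-3 → violates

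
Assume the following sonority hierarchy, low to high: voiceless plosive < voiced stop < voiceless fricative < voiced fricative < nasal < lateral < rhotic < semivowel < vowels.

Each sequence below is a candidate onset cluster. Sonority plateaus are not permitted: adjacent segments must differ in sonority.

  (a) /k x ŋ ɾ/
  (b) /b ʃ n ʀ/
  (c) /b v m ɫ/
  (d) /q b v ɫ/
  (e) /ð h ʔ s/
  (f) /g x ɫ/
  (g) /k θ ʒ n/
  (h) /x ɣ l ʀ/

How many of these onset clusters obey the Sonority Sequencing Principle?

(a) 1-3-5-7 → obeys
(b) 2-3-5-7 → obeys
(c) 2-4-5-6 → obeys
(d) 1-2-4-6 → obeys
(e) 4-3-1-3 → violates
(f) 2-3-6 → obeys
(g) 1-3-4-5 → obeys
(h) 3-4-6-7 → obeys

7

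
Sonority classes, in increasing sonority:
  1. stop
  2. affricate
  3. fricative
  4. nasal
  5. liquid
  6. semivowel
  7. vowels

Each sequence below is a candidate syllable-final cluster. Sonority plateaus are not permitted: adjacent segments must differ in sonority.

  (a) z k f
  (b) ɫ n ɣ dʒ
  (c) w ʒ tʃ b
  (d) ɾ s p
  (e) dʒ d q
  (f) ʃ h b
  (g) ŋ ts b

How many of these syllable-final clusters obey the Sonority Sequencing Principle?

4

(a) sonority 3-1-3: ill-formed.
(b) sonority 5-4-3-2: well-formed.
(c) sonority 6-3-2-1: well-formed.
(d) sonority 5-3-1: well-formed.
(e) sonority 2-1-1: ill-formed.
(f) sonority 3-3-1: ill-formed.
(g) sonority 4-2-1: well-formed.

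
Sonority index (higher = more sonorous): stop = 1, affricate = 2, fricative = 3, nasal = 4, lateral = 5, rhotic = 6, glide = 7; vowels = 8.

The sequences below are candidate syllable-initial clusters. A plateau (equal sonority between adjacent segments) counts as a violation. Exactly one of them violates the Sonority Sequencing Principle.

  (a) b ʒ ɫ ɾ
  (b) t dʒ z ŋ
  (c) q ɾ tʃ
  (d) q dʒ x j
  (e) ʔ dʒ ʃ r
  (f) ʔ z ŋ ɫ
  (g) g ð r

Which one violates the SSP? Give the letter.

c

(a) 1-3-5-6 → obeys
(b) 1-2-3-4 → obeys
(c) 1-6-2 → violates
(d) 1-2-3-7 → obeys
(e) 1-2-3-6 → obeys
(f) 1-3-4-5 → obeys
(g) 1-3-6 → obeys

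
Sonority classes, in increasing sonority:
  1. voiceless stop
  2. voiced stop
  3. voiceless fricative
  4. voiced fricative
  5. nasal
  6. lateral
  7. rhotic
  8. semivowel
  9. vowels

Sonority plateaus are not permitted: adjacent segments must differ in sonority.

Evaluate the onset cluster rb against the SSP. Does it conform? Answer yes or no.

no

/r/: rhotic = 7.
/b/: voiced stop = 2.
The profile is 7-2. Between /r/ (7) and /b/ (2) sonority does not rise, so the cluster violates the SSP.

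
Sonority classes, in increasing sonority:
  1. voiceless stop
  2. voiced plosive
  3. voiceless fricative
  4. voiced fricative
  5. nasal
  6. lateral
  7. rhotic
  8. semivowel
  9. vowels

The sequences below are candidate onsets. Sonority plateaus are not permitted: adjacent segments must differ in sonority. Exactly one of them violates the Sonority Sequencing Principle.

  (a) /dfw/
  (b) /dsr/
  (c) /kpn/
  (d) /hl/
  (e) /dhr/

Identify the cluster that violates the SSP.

c

(a) 2-3-8 → obeys
(b) 2-3-7 → obeys
(c) 1-1-5 → violates
(d) 3-6 → obeys
(e) 2-3-7 → obeys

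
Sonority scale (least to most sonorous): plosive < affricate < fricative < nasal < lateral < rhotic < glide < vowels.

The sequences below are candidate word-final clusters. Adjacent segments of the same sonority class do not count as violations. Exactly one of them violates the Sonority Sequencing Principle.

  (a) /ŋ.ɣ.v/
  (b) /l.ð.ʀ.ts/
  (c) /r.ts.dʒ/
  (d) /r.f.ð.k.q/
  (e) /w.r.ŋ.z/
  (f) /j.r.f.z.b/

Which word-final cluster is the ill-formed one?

b

(a) sonority 4-3-3: well-formed.
(b) sonority 5-3-6-2: ill-formed.
(c) sonority 6-2-2: well-formed.
(d) sonority 6-3-3-1-1: well-formed.
(e) sonority 7-6-4-3: well-formed.
(f) sonority 7-6-3-3-1: well-formed.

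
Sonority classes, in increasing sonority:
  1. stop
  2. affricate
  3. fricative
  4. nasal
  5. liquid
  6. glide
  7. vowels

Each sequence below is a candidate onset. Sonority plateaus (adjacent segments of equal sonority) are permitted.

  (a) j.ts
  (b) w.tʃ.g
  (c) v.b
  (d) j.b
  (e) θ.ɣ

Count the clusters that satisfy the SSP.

(a) 6-2 → violates
(b) 6-2-1 → violates
(c) 3-1 → violates
(d) 6-1 → violates
(e) 3-3 → obeys

1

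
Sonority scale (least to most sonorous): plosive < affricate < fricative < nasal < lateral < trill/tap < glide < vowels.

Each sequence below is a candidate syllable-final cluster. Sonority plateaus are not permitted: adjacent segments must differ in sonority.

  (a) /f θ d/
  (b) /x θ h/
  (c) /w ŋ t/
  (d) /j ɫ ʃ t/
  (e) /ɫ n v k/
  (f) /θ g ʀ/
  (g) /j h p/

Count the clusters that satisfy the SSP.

4

(a) 3-3-1 → violates
(b) 3-3-3 → violates
(c) 7-4-1 → obeys
(d) 7-5-3-1 → obeys
(e) 5-4-3-1 → obeys
(f) 3-1-6 → violates
(g) 7-3-1 → obeys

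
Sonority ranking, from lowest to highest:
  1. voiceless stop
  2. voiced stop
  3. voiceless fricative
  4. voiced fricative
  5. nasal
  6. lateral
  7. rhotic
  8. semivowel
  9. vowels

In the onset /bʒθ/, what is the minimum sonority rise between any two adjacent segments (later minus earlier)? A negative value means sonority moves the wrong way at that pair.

/b/: voiced stop = 2.
/ʒ/: voiced fricative = 4.
/θ/: voiceless fricative = 3.
/b/→/ʒ/: change +2.
/ʒ/→/θ/: change -1.
Minimum = -1.

-1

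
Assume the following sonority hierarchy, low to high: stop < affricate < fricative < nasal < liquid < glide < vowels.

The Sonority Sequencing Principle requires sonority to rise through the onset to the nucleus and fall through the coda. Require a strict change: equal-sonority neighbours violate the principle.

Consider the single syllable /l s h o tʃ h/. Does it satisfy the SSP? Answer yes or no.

no

Onset: /l/ is a liquid (sonority 5), /s/ is a fricative (sonority 3), /h/ is a fricative (sonority 3); then the nucleus /o/ (sonority 7).
Onset profile 5-3-3-7 — does not strictly rise throughout.
Coda: /tʃ/ is an affricate (sonority 2), /h/ is a fricative (sonority 3).
Coda profile 7-2-3 — does not strictly fall throughout.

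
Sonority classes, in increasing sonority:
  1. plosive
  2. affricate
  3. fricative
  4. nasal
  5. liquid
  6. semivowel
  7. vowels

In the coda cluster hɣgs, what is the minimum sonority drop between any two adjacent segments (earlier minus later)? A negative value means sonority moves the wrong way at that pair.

/h/ — fricative, sonority 3.
/ɣ/ — fricative, sonority 3.
/g/ — plosive, sonority 1.
/s/ — fricative, sonority 3.
/h/→/ɣ/: change +0.
/ɣ/→/g/: change +2.
/g/→/s/: change -2.
Minimum = -2.

-2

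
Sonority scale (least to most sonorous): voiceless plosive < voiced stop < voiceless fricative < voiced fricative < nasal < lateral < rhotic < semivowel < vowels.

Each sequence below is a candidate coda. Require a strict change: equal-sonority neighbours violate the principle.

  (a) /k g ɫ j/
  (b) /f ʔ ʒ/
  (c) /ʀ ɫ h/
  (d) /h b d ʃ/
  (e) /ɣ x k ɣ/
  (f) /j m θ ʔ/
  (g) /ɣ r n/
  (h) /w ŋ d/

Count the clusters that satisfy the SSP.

3

(a) /k g ɫ j/: profile 1-2-6-8 — violates.
(b) /f ʔ ʒ/: profile 3-1-4 — violates.
(c) /ʀ ɫ h/: profile 7-6-3 — obeys.
(d) /h b d ʃ/: profile 3-2-2-3 — violates.
(e) /ɣ x k ɣ/: profile 4-3-1-4 — violates.
(f) /j m θ ʔ/: profile 8-5-3-1 — obeys.
(g) /ɣ r n/: profile 4-7-5 — violates.
(h) /w ŋ d/: profile 8-5-2 — obeys.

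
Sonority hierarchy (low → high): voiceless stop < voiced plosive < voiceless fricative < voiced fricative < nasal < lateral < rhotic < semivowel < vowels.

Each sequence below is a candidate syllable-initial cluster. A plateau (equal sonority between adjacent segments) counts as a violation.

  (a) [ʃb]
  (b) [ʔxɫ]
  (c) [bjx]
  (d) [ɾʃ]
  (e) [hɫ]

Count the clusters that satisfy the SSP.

(a) [ʃb]: profile 3-2 — violates.
(b) [ʔxɫ]: profile 1-3-6 — obeys.
(c) [bjx]: profile 2-8-3 — violates.
(d) [ɾʃ]: profile 7-3 — violates.
(e) [hɫ]: profile 3-6 — obeys.

2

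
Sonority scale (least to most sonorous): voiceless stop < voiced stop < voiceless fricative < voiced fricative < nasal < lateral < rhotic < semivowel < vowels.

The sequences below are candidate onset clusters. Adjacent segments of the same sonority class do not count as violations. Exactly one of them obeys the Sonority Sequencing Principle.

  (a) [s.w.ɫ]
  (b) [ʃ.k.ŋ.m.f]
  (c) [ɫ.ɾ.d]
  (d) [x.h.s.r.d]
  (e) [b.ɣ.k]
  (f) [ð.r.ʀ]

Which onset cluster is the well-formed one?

(a) 3-8-6 → violates
(b) 3-1-5-5-3 → violates
(c) 6-7-2 → violates
(d) 3-3-3-7-2 → violates
(e) 2-4-1 → violates
(f) 4-7-7 → obeys

f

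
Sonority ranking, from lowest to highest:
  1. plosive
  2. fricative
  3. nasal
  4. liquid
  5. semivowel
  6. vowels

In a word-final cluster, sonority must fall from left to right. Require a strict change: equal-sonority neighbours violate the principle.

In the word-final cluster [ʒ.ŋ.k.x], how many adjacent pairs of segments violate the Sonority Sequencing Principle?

/ʒ/: fricative = 2.
/ŋ/: nasal = 3.
/k/: plosive = 1.
/x/: fricative = 2.
/ʒ/→/ŋ/: 2→3 (does not fall) — violation.
/ŋ/→/k/: 3→1 (falls) — ok.
/k/→/x/: 1→2 (does not fall) — violation.

2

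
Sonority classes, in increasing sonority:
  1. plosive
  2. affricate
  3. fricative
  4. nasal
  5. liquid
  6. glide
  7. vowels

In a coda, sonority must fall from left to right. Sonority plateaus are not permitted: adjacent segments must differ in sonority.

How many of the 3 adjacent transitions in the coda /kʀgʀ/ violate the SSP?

2

/k/ — plosive, sonority 1.
/ʀ/ — liquid, sonority 5.
/g/ — plosive, sonority 1.
/ʀ/ — liquid, sonority 5.
/k/→/ʀ/: 1→5 (does not fall) — violation.
/ʀ/→/g/: 5→1 (falls) — ok.
/g/→/ʀ/: 1→5 (does not fall) — violation.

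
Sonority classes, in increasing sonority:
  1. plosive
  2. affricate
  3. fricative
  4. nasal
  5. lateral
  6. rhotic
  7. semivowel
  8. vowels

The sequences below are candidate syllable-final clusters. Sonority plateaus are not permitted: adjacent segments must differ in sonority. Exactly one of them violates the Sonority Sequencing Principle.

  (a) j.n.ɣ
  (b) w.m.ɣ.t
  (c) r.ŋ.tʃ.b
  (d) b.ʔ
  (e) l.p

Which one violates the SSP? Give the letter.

(a) 7-4-3 → obeys
(b) 7-4-3-1 → obeys
(c) 6-4-2-1 → obeys
(d) 1-1 → violates
(e) 5-1 → obeys

d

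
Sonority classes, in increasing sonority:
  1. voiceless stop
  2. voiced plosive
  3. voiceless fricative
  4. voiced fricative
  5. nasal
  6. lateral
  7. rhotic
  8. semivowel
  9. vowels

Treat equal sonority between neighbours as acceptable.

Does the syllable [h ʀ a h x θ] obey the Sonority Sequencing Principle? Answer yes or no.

yes

Onset: /h/ is a voiceless fricative (sonority 3), /ʀ/ is a rhotic (sonority 7); then the nucleus /a/ (sonority 9).
Onset profile 3-7-9 — rises to the nucleus.
Coda: /h/ is a voiceless fricative (sonority 3), /x/ is a voiceless fricative (sonority 3), /θ/ is a voiceless fricative (sonority 3).
Coda profile 9-3-3-3 — falls from the nucleus.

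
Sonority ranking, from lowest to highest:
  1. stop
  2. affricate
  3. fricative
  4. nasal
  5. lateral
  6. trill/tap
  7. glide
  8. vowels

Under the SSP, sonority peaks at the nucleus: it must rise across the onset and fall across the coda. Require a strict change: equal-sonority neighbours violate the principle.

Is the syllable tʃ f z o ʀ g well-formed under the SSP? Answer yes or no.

Onset: /tʃ/ is an affricate (sonority 2), /f/ is a fricative (sonority 3), /z/ is a fricative (sonority 3); then the nucleus /o/ (sonority 8).
Onset profile 2-3-3-8 — does not strictly rise throughout.
Coda: /ʀ/ is a trill/tap (sonority 6), /g/ is a stop (sonority 1).
Coda profile 8-6-1 — falls from the nucleus.

no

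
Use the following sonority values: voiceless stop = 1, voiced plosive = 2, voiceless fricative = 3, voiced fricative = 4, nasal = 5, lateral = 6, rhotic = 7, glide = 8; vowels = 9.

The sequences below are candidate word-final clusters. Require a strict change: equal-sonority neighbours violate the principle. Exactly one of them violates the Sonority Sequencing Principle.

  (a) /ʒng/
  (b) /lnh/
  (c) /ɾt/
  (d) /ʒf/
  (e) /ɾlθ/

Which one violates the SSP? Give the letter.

a

(a) /ʒng/: profile 4-5-2 — violates.
(b) /lnh/: profile 6-5-3 — obeys.
(c) /ɾt/: profile 7-1 — obeys.
(d) /ʒf/: profile 4-3 — obeys.
(e) /ɾlθ/: profile 7-6-3 — obeys.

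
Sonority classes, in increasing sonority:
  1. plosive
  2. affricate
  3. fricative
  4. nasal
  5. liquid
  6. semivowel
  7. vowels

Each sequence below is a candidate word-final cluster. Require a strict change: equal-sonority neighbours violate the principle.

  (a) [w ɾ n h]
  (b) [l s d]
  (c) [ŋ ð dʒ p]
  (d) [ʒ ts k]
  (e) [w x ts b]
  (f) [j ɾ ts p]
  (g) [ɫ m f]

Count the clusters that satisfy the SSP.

7

(a) sonority 6-5-4-3: well-formed.
(b) sonority 5-3-1: well-formed.
(c) sonority 4-3-2-1: well-formed.
(d) sonority 3-2-1: well-formed.
(e) sonority 6-3-2-1: well-formed.
(f) sonority 6-5-2-1: well-formed.
(g) sonority 5-4-3: well-formed.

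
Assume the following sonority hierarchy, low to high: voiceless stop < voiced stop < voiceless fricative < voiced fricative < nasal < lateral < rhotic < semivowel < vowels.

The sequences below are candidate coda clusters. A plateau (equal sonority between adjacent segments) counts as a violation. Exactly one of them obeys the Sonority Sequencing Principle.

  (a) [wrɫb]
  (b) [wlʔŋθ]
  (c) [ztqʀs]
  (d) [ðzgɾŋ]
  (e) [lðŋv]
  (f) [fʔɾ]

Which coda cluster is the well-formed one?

a

(a) 8-7-6-2 → obeys
(b) 8-6-1-5-3 → violates
(c) 4-1-1-7-3 → violates
(d) 4-4-2-7-5 → violates
(e) 6-4-5-4 → violates
(f) 3-1-7 → violates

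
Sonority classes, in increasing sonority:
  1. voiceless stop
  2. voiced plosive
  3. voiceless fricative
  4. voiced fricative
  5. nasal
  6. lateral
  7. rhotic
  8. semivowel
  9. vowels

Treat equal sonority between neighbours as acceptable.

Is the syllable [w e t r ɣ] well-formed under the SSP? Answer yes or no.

Onset: /w/ is a semivowel (sonority 8); then the nucleus /e/ (sonority 9).
Onset profile 8-9 — rises to the nucleus.
Coda: /t/ is a voiceless stop (sonority 1), /r/ is a rhotic (sonority 7), /ɣ/ is a voiced fricative (sonority 4).
Coda profile 9-1-7-4 — does not fall throughout.

no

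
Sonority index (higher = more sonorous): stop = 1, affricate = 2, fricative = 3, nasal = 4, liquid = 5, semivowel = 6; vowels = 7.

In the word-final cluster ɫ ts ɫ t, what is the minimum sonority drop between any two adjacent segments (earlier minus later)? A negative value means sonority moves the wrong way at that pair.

/ɫ/ — liquid, sonority 5.
/ts/ — affricate, sonority 2.
/ɫ/ — liquid, sonority 5.
/t/ — stop, sonority 1.
/ɫ/→/ts/: change +3.
/ts/→/ɫ/: change -3.
/ɫ/→/t/: change +4.
Minimum = -3.

-3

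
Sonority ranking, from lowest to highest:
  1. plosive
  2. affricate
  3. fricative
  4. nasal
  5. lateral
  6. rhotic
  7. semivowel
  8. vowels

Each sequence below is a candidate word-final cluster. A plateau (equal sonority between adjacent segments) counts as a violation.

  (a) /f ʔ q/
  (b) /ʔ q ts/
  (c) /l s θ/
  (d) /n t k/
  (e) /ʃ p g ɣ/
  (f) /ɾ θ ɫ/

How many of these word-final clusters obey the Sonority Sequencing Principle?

0

(a) /f ʔ q/: profile 3-1-1 — violates.
(b) /ʔ q ts/: profile 1-1-2 — violates.
(c) /l s θ/: profile 5-3-3 — violates.
(d) /n t k/: profile 4-1-1 — violates.
(e) /ʃ p g ɣ/: profile 3-1-1-3 — violates.
(f) /ɾ θ ɫ/: profile 6-3-5 — violates.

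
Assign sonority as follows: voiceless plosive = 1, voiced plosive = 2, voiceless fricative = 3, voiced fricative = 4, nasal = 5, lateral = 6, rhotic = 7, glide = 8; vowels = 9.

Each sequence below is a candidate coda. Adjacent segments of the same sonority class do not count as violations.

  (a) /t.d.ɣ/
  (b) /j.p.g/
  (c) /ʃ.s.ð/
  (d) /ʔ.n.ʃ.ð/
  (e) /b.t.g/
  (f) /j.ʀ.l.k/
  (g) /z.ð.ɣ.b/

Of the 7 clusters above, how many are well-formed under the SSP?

2

(a) 1-2-4 → violates
(b) 8-1-2 → violates
(c) 3-3-4 → violates
(d) 1-5-3-4 → violates
(e) 2-1-2 → violates
(f) 8-7-6-1 → obeys
(g) 4-4-4-2 → obeys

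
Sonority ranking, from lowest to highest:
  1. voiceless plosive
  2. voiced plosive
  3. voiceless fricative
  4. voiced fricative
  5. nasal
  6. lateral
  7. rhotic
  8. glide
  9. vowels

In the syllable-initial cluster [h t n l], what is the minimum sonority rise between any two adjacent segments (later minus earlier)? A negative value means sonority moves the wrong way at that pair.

/h/: voiceless fricative = 3.
/t/: voiceless plosive = 1.
/n/: nasal = 5.
/l/: lateral = 6.
/h/→/t/: change -2.
/t/→/n/: change +4.
/n/→/l/: change +1.
Minimum = -2.

-2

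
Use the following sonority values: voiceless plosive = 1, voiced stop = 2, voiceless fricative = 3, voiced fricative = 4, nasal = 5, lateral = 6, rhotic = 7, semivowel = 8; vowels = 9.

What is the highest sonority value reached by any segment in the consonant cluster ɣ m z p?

/ɣ/ is a voiced fricative (sonority 4).
/m/ is a nasal (sonority 5).
/z/ is a voiced fricative (sonority 4).
/p/ is a voiceless plosive (sonority 1).
The maximum is 5.

5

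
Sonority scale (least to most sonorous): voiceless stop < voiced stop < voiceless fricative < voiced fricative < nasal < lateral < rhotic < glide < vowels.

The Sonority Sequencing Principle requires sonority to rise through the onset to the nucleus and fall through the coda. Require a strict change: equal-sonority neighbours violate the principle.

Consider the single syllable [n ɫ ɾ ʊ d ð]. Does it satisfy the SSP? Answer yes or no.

Onset: /n/ is a nasal (sonority 5), /ɫ/ is a lateral (sonority 6), /ɾ/ is a rhotic (sonority 7); then the nucleus /ʊ/ (sonority 9).
Onset profile 5-6-7-9 — rises to the nucleus.
Coda: /d/ is a voiced stop (sonority 2), /ð/ is a voiced fricative (sonority 4).
Coda profile 9-2-4 — does not strictly fall throughout.

no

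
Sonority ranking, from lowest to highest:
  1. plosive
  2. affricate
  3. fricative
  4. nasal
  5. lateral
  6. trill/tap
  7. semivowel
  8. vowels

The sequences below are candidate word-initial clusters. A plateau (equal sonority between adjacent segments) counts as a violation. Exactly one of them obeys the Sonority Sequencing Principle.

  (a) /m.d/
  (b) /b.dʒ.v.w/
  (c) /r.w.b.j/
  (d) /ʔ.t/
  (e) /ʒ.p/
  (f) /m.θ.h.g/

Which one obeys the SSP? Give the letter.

(a) /m.d/: profile 4-1 — violates.
(b) /b.dʒ.v.w/: profile 1-2-3-7 — obeys.
(c) /r.w.b.j/: profile 6-7-1-7 — violates.
(d) /ʔ.t/: profile 1-1 — violates.
(e) /ʒ.p/: profile 3-1 — violates.
(f) /m.θ.h.g/: profile 4-3-3-1 — violates.

b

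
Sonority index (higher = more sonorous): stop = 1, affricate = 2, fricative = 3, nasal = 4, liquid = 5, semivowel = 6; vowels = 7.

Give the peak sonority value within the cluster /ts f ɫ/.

5

/ts/ is an affricate (sonority 2).
/f/ is a fricative (sonority 3).
/ɫ/ is a liquid (sonority 5).
The maximum is 5.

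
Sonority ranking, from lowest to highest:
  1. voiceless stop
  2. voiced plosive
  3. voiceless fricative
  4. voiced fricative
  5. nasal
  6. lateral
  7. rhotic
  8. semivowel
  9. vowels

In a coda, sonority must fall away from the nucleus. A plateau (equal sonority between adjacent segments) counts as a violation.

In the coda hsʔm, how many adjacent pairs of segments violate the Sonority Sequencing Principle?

/h/ is a voiceless fricative (sonority 3).
/s/ is a voiceless fricative (sonority 3).
/ʔ/ is a voiceless stop (sonority 1).
/m/ is a nasal (sonority 5).
/h/→/s/: 3→3 (plateau) — violation.
/s/→/ʔ/: 3→1 (falls) — ok.
/ʔ/→/m/: 1→5 (does not fall) — violation.

2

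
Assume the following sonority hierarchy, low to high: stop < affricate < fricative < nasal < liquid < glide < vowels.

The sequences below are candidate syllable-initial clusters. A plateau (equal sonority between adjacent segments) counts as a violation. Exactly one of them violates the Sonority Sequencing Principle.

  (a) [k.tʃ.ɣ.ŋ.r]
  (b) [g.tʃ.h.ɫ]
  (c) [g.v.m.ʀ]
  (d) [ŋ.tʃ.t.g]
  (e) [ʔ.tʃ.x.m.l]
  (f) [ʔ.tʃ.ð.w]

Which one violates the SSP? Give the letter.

d

(a) 1-2-3-4-5 → obeys
(b) 1-2-3-5 → obeys
(c) 1-3-4-5 → obeys
(d) 4-2-1-1 → violates
(e) 1-2-3-4-5 → obeys
(f) 1-2-3-6 → obeys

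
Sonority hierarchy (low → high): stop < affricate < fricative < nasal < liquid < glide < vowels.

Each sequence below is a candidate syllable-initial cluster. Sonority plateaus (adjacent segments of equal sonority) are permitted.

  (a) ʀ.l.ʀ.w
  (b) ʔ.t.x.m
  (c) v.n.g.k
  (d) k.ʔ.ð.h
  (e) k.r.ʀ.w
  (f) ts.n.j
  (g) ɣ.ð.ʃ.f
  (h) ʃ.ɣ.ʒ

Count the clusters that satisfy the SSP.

(a) ʀ.l.ʀ.w: profile 5-5-5-6 — obeys.
(b) ʔ.t.x.m: profile 1-1-3-4 — obeys.
(c) v.n.g.k: profile 3-4-1-1 — violates.
(d) k.ʔ.ð.h: profile 1-1-3-3 — obeys.
(e) k.r.ʀ.w: profile 1-5-5-6 — obeys.
(f) ts.n.j: profile 2-4-6 — obeys.
(g) ɣ.ð.ʃ.f: profile 3-3-3-3 — obeys.
(h) ʃ.ɣ.ʒ: profile 3-3-3 — obeys.

7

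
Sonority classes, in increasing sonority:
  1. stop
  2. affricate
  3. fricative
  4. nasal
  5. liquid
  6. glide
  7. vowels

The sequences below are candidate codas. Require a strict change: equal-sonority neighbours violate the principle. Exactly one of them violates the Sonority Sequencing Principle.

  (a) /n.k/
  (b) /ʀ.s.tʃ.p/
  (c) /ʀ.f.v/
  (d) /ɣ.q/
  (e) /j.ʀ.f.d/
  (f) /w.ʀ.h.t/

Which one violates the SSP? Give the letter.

c

(a) 4-1 → obeys
(b) 5-3-2-1 → obeys
(c) 5-3-3 → violates
(d) 3-1 → obeys
(e) 6-5-3-1 → obeys
(f) 6-5-3-1 → obeys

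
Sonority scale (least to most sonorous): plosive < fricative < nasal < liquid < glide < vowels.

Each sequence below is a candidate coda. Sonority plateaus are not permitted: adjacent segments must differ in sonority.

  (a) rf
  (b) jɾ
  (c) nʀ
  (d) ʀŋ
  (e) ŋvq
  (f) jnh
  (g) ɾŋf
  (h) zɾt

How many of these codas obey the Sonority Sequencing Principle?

6

(a) rf: profile 4-2 — obeys.
(b) jɾ: profile 5-4 — obeys.
(c) nʀ: profile 3-4 — violates.
(d) ʀŋ: profile 4-3 — obeys.
(e) ŋvq: profile 3-2-1 — obeys.
(f) jnh: profile 5-3-2 — obeys.
(g) ɾŋf: profile 4-3-2 — obeys.
(h) zɾt: profile 2-4-1 — violates.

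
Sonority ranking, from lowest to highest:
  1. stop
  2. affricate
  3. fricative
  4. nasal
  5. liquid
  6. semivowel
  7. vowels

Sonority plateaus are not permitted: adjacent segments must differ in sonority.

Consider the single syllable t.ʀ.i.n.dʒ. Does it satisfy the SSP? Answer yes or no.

yes

Onset: /t/ is a stop (sonority 1), /ʀ/ is a liquid (sonority 5); then the nucleus /i/ (sonority 7).
Onset profile 1-5-7 — rises to the nucleus.
Coda: /n/ is a nasal (sonority 4), /dʒ/ is an affricate (sonority 2).
Coda profile 7-4-2 — falls from the nucleus.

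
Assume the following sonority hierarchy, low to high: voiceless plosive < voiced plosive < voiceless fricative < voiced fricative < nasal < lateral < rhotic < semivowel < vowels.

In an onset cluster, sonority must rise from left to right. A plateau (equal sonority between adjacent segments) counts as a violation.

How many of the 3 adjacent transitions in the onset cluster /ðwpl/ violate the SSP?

1

/ð/ — voiced fricative, sonority 4.
/w/ — semivowel, sonority 8.
/p/ — voiceless plosive, sonority 1.
/l/ — lateral, sonority 6.
/ð/→/w/: 4→8 (rises) — ok.
/w/→/p/: 8→1 (does not rise) — violation.
/p/→/l/: 1→6 (rises) — ok.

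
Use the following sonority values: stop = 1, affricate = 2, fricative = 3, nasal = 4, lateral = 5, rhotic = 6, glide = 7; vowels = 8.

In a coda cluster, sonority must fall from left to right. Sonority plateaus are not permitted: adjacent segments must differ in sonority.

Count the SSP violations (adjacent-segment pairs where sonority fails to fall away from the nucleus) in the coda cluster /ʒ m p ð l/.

3

/ʒ/ is a fricative (sonority 3).
/m/ is a nasal (sonority 4).
/p/ is a stop (sonority 1).
/ð/ is a fricative (sonority 3).
/l/ is a lateral (sonority 5).
/ʒ/→/m/: 3→4 (does not fall) — violation.
/m/→/p/: 4→1 (falls) — ok.
/p/→/ð/: 1→3 (does not fall) — violation.
/ð/→/l/: 3→5 (does not fall) — violation.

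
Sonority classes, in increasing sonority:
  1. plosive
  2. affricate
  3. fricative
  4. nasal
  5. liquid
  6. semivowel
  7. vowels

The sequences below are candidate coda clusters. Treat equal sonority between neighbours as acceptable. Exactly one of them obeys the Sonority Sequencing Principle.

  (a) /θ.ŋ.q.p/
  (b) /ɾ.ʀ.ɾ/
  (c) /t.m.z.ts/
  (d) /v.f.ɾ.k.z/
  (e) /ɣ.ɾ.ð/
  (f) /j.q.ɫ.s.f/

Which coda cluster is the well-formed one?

b

(a) 3-4-1-1 → violates
(b) 5-5-5 → obeys
(c) 1-4-3-2 → violates
(d) 3-3-5-1-3 → violates
(e) 3-5-3 → violates
(f) 6-1-5-3-3 → violates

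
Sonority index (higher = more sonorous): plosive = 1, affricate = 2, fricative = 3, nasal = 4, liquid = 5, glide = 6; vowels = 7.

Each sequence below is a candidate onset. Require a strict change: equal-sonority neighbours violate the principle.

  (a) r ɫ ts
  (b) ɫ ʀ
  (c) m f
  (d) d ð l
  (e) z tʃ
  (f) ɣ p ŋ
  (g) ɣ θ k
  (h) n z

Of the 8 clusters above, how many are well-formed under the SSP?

1

(a) sonority 5-5-2: ill-formed.
(b) sonority 5-5: ill-formed.
(c) sonority 4-3: ill-formed.
(d) sonority 1-3-5: well-formed.
(e) sonority 3-2: ill-formed.
(f) sonority 3-1-4: ill-formed.
(g) sonority 3-3-1: ill-formed.
(h) sonority 4-3: ill-formed.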